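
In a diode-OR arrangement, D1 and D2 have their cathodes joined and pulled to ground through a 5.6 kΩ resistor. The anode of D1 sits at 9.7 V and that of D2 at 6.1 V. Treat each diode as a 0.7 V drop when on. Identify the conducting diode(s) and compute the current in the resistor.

Only D1 conducts; I_R ≈ 1.6 mA

Assume both conduct. Then node N would need to be at both 9.7−0.7 = 9 V and 6.1−0.7 = 5.4 V, which is impossible.
Assume only D1 conducts: V_N = 9.7 − 0.7 = 9 V, so I_R = 9/5.6 = 1.61 mA.
Check D2: its anode-to-cathode voltage is 6.1 − 9 = -2.9 V < 0.7 V, so it is off. The assumption is consistent.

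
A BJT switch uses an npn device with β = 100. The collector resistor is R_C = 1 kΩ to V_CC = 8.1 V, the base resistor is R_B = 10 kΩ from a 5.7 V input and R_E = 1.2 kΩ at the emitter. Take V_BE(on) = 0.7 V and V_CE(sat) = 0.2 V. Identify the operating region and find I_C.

saturation; I_C ≈ 3.6 mA

Assume active: I_B = (5.7 − 0.7)/(10 + 101×1.2) = 0.0381 mA, I_C = β·I_B = 3.81 mA.
Then V_CE = 8.1 − 3.81×1 − 3.85×1.2 = -0.33 V < 0.2 V — the active assumption fails.
Re-solve with V_CE = 0.2 V. KCL at the emitter: V_E/R_E = (V_BB−0.7−V_E)/R_B + (V_CC−0.2−V_E)/R_C, giving V_E = 4.34 V.
I_C = (V_CC − 0.2 − V_E)/R_C = (7.9 − 4.34)/1 = 3.56 mA.
Check: I_B = (5 − 4.34)/10 = 0.0655 mA, and β·I_B = 6.55 mA > I_C, confirming saturation.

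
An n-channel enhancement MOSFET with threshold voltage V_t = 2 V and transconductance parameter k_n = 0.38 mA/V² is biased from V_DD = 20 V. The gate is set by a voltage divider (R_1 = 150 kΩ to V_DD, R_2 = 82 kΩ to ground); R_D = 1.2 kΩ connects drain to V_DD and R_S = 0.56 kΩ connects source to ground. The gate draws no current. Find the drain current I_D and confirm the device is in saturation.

V_G = V_DD·R_2/(R_1+R_2) = 20×82/232 = 7.07 V.
Assume saturation: I_D = (k_n/2)(V_GS − V_t)² with V_GS = V_G − I_D·R_S = 7.07 − 0.56·I_D.
Substituting gives 0.0596·I_D² − 2.08·I_D + 4.88 = 0, with roots I_D = 2.53 or 32.4 mA.
The root I_D = 32.4 mA gives V_GS = -11 V ≤ V_t, so take I_D = 2.53 mA.
Then V_GS = 5.65 V and V_DS = V_DD − I_D(R_D+R_S) = 20 − 2.53×1.76 = 15.5 V.
Saturation requires V_DS ≥ V_GS − V_t = 3.65 V; 15.5 ≥ 3.65 ✓.

I_D ≈ 2.5 mA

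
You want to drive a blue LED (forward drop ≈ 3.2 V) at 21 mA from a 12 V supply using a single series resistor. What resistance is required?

R ≈ 0.42 kΩ

The resistor drops V_S − V_D = 12 − 3.2 = 8.8 V at 21 mA.
R = 8.8 V / 21 mA = 0.419 kΩ.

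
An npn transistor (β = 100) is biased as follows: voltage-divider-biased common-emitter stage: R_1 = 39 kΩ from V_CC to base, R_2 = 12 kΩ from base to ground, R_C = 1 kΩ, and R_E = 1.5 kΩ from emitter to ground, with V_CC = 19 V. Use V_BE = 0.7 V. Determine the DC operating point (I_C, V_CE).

Thevenize the base divider: V_Th = V_CC·R_2/(R_1+R_2) = 19×12/51 = 4.47 V, R_Th = R_1‖R_2 = 9.18 kΩ.
Base-emitter loop: V_Th = I_B·R_Th + V_BE + (β+1)I_B·R_E, so I_B = (4.47 − 0.7) / (9.18 + 101×1.5) = 0.0235 mA.
I_C = β·I_B = 100×0.0235 = 2.35 mA, and I_E = (β+1)I_B = 2.37 mA.
V_CE = V_CC − I_C·R_C − I_E·R_E = 19 − 2.35×1 − 2.37×1.5 = 13.1 V.
V_CE = 13.1 V > 0.2 V confirms active-region operation.

I_C ≈ 2.3 mA, V_CE ≈ 13 V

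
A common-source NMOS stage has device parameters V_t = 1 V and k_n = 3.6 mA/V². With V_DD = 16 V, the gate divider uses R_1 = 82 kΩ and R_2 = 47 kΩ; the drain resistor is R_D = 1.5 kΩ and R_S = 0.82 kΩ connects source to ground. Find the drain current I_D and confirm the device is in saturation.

V_G = V_DD·R_2/(R_1+R_2) = 16×47/129 = 5.83 V.
Assume saturation: I_D = (k_n/2)(V_GS − V_t)² with V_GS = V_G − I_D·R_S = 5.83 − 0.82·I_D.
Substituting gives 1.21·I_D² − 15.3·I_D + 42 = 0, with roots I_D = 4.06 or 8.55 mA.
The root I_D = 8.55 mA gives V_GS = -1.18 V ≤ V_t, so take I_D = 4.06 mA.
Then V_GS = 2.5 V and V_DS = V_DD − I_D(R_D+R_S) = 16 − 4.06×2.32 = 6.58 V.
Saturation requires V_DS ≥ V_GS − V_t = 1.5 V; 6.58 ≥ 1.5 ✓.

I_D ≈ 4.1 mA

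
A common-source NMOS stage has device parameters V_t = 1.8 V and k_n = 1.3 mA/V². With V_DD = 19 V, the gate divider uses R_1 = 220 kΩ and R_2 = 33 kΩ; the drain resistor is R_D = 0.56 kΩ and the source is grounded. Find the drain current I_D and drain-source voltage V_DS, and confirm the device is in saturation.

I_D ≈ 0.3 mA, V_DS ≈ 19 V

V_G = V_DD·R_2/(R_1+R_2) = 19×33/253 = 2.48 V. With the source grounded, V_GS = V_G = 2.48 V.
Assume saturation: I_D = (k_n/2)(V_GS − V_t)² = (1.3/2)×(2.48 − 1.8)² = 0.65×0.678² = 0.299 mA.
V_DS = V_DD − I_D·R_D = 19 − 0.299×0.56 = 18.8 V.
Saturation requires V_DS ≥ V_GS − V_t = 0.678 V; 18.8 ≥ 0.678 ✓.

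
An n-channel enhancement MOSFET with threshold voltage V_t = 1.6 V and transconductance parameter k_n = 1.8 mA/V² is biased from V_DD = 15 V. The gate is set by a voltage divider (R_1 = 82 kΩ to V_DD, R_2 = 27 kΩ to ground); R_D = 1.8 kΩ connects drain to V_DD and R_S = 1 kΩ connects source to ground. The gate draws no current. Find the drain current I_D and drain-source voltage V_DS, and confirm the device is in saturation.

I_D ≈ 1 mA, V_DS ≈ 12 V

V_G = V_DD·R_2/(R_1+R_2) = 15×27/109 = 3.72 V.
Assume saturation: I_D = (k_n/2)(V_GS − V_t)² with V_GS = V_G − I_D·R_S = 3.72 − 1·I_D.
Substituting gives 0.9·I_D² − 4.81·I_D + 4.03 = 0, with roots I_D = 1.04 or 4.3 mA.
The root I_D = 4.3 mA gives V_GS = -0.586 V ≤ V_t, so take I_D = 1.04 mA.
Then V_GS = 2.68 V and V_DS = V_DD − I_D(R_D+R_S) = 15 − 1.04×2.8 = 12.1 V.
Saturation requires V_DS ≥ V_GS − V_t = 1.08 V; 12.1 ≥ 1.08 ✓.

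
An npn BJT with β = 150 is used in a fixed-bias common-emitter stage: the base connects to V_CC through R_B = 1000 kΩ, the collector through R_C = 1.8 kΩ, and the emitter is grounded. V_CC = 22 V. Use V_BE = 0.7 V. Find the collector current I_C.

Base loop: V_CC = I_B·R_B + V_BE, so I_B = (22 − 0.7)/1000 kΩ = 0.0213 mA.
In the active region I_C = β·I_B = 150 × 0.0213 = 3.19 mA.
Collector loop: V_CE = V_CC − I_C·R_C = 22 − 3.19×1.8 = 16.2 V.
Since V_CE = 16.2 V > V_CE(sat) ≈ 0.2 V, the transistor is in the active region as assumed.

I_C ≈ 3.2 mA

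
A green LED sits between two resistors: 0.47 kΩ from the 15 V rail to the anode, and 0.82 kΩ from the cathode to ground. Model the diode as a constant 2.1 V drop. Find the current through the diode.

The two resistors are in series with the diode, so KVL gives 15 = I·0.47 + 2.1 + I·0.82.
I = (15 − 2.1) / (0.47 + 0.82) kΩ = 12.9 / 1.29 = 10 mA.

I ≈ 10 mA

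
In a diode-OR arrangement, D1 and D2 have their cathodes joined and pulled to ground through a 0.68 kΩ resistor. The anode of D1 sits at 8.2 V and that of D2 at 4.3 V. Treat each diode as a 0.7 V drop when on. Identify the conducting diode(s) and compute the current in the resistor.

Only D1 conducts; I_R ≈ 11 mA

Assume both conduct. Then node N would need to be at both 8.2−0.7 = 7.5 V and 4.3−0.7 = 3.6 V, which is impossible.
Assume only D1 conducts: V_N = 8.2 − 0.7 = 7.5 V, so I_R = 7.5/0.68 = 11 mA.
Check D2: its anode-to-cathode voltage is 4.3 − 7.5 = -3.2 V < 0.7 V, so it is off. The assumption is consistent.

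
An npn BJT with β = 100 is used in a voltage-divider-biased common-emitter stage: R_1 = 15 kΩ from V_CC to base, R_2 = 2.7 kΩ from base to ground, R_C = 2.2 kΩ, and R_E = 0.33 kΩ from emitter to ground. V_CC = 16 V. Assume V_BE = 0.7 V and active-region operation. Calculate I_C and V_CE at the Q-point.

Thevenize the base divider: V_Th = V_CC·R_2/(R_1+R_2) = 16×2.7/17.7 = 2.44 V, R_Th = R_1‖R_2 = 2.29 kΩ.
Base-emitter loop: V_Th = I_B·R_Th + V_BE + (β+1)I_B·R_E, so I_B = (2.44 − 0.7) / (2.29 + 101×0.33) = 0.0489 mA.
I_C = β·I_B = 100×0.0489 = 4.89 mA, and I_E = (β+1)I_B = 4.94 mA.
V_CE = V_CC − I_C·R_C − I_E·R_E = 16 − 4.89×2.2 − 4.94×0.33 = 3.62 V.
V_CE = 3.62 V > 0.2 V confirms active-region operation.

I_C ≈ 4.9 mA, V_CE ≈ 3.6 V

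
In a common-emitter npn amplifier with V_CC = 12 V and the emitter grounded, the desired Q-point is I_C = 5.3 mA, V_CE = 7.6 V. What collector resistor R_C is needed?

Collector loop: V_CC = I_C·R_C + V_CE.
R_C = (V_CC − V_CE)/I_C = (12 − 7.6)/5.3 = 0.83 kΩ.

R_C ≈ 0.83 kΩ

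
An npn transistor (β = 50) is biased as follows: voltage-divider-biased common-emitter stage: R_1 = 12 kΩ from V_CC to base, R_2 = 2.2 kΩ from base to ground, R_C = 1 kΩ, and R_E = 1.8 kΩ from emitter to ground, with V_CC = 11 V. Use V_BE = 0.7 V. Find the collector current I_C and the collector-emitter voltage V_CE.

I_C ≈ 0.54 mA, V_CE ≈ 9.5 V

Thevenize the base divider: V_Th = V_CC·R_2/(R_1+R_2) = 11×2.2/14.2 = 1.7 V, R_Th = R_1‖R_2 = 1.86 kΩ.
Base-emitter loop: V_Th = I_B·R_Th + V_BE + (β+1)I_B·R_E, so I_B = (1.7 − 0.7) / (1.86 + 51×1.8) = 0.0107 mA.
I_C = β·I_B = 50×0.0107 = 0.536 mA, and I_E = (β+1)I_B = 0.547 mA.
V_CE = V_CC − I_C·R_C − I_E·R_E = 11 − 0.536×1 − 0.547×1.8 = 9.48 V.
V_CE = 9.48 V > 0.2 V confirms active-region operation.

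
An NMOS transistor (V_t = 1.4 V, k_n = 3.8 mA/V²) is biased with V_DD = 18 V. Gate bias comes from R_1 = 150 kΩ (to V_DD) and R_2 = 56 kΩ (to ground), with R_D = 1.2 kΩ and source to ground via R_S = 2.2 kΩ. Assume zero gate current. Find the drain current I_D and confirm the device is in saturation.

V_G = V_DD·R_2/(R_1+R_2) = 18×56/206 = 4.89 V.
Assume saturation: I_D = (k_n/2)(V_GS − V_t)² with V_GS = V_G − I_D·R_S = 4.89 − 2.2·I_D.
Substituting gives 9.2·I_D² − 30.2·I_D + 23.2 = 0, with roots I_D = 1.22 or 2.06 mA.
The root I_D = 2.06 mA gives V_GS = 0.358 V ≤ V_t, so take I_D = 1.22 mA.
Then V_GS = 2.2 V and V_DS = V_DD − I_D(R_D+R_S) = 18 − 1.22×3.4 = 13.8 V.
Saturation requires V_DS ≥ V_GS − V_t = 0.802 V; 13.8 ≥ 0.802 ✓.

I_D ≈ 1.2 mA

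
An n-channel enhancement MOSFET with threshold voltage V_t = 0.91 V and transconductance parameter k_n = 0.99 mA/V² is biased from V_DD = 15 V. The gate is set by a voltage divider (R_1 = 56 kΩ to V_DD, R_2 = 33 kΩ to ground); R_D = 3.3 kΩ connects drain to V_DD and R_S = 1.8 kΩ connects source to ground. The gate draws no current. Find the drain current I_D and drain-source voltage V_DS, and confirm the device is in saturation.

V_G = V_DD·R_2/(R_1+R_2) = 15×33/89 = 5.56 V.
Assume saturation: I_D = (k_n/2)(V_GS − V_t)² with V_GS = V_G − I_D·R_S = 5.56 − 1.8·I_D.
Substituting gives 1.6·I_D² − 9.29·I_D + 10.7 = 0, with roots I_D = 1.59 or 4.2 mA.
The root I_D = 4.2 mA gives V_GS = -2 V ≤ V_t, so take I_D = 1.59 mA.
Then V_GS = 2.7 V and V_DS = V_DD − I_D(R_D+R_S) = 15 − 1.59×5.1 = 6.9 V.
Saturation requires V_DS ≥ V_GS − V_t = 1.79 V; 6.9 ≥ 1.79 ✓.

I_D ≈ 1.6 mA, V_DS ≈ 6.9 V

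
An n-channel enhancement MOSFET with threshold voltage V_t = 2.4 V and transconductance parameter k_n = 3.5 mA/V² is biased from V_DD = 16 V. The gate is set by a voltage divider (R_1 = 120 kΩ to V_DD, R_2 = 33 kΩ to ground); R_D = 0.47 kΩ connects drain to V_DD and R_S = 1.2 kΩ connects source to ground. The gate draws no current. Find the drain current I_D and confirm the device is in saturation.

I_D ≈ 0.45 mA

V_G = V_DD·R_2/(R_1+R_2) = 16×33/153 = 3.45 V.
Assume saturation: I_D = (k_n/2)(V_GS − V_t)² with V_GS = V_G − I_D·R_S = 3.45 − 1.2·I_D.
Substituting gives 2.52·I_D² − 5.41·I_D + 1.93 = 0, with roots I_D = 0.452 or 1.7 mA.
The root I_D = 1.7 mA gives V_GS = 1.42 V ≤ V_t, so take I_D = 0.452 mA.
Then V_GS = 2.91 V and V_DS = V_DD − I_D(R_D+R_S) = 16 − 0.452×1.67 = 15.2 V.
Saturation requires V_DS ≥ V_GS − V_t = 0.508 V; 15.2 ≥ 0.508 ✓.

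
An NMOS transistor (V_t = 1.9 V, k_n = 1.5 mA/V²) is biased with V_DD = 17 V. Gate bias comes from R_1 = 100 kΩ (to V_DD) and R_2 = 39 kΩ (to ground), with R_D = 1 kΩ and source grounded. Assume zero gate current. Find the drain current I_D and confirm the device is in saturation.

I_D ≈ 6.2 mA

V_G = V_DD·R_2/(R_1+R_2) = 17×39/139 = 4.77 V. With the source grounded, V_GS = V_G = 4.77 V.
Assume saturation: I_D = (k_n/2)(V_GS − V_t)² = (1.5/2)×(4.77 − 1.9)² = 0.75×2.87² = 6.18 mA.
V_DS = V_DD − I_D·R_D = 17 − 6.18×1 = 10.8 V.
Saturation requires V_DS ≥ V_GS − V_t = 2.87 V; 10.8 ≥ 2.87 ✓.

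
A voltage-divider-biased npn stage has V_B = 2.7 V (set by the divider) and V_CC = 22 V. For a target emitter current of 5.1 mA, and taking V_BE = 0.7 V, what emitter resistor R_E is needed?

R_E ≈ 0.39 kΩ

V_E = V_B − V_BE = 2.7 − 0.7 = 2 V.
R_E = V_E / I_E = 2 / 5.1 = 0.392 kΩ.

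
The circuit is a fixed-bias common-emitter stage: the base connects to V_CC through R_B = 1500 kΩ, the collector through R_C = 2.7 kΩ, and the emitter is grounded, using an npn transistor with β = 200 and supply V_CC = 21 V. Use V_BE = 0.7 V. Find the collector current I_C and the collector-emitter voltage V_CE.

Base loop: V_CC = I_B·R_B + V_BE, so I_B = (21 − 0.7)/1500 kΩ = 0.0135 mA.
In the active region I_C = β·I_B = 200 × 0.0135 = 2.71 mA.
Collector loop: V_CE = V_CC − I_C·R_C = 21 − 2.71×2.7 = 13.7 V.
Since V_CE = 13.7 V > V_CE(sat) ≈ 0.2 V, the transistor is in the active region as assumed.

I_C ≈ 2.7 mA, V_CE ≈ 14 V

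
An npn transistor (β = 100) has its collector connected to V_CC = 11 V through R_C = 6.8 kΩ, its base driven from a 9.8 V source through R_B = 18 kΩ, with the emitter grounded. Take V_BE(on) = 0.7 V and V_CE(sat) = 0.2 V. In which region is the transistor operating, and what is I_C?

Assume active: I_B = (9.8 − 0.7)/18 = 0.506 mA, giving I_C = β·I_B = 50.6 mA.
But then V_CE = 11 − 50.6×6.8 = -333 V < V_CE(sat) = 0.2 V — impossible in the active region.
So the transistor is saturated. With V_CE = 0.2 V, I_C = (V_CC − 0.2)/R_C = 10.8/6.8 = 1.59 mA.
Check: β·I_B = 50.6 mA > I_C = 1.59 mA, confirming saturation.

saturation; I_C ≈ 1.6 mA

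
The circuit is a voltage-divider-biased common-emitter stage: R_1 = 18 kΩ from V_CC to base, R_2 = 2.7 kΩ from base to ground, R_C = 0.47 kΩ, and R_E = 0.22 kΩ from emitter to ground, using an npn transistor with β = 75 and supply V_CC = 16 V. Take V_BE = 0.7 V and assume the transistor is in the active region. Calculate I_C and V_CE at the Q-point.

Thevenize the base divider: V_Th = V_CC·R_2/(R_1+R_2) = 16×2.7/20.7 = 2.09 V, R_Th = R_1‖R_2 = 2.35 kΩ.
Base-emitter loop: V_Th = I_B·R_Th + V_BE + (β+1)I_B·R_E, so I_B = (2.09 − 0.7) / (2.35 + 76×0.22) = 0.0727 mA.
I_C = β·I_B = 75×0.0727 = 5.46 mA, and I_E = (β+1)I_B = 5.53 mA.
V_CE = V_CC − I_C·R_C − I_E·R_E = 16 − 5.46×0.47 − 5.53×0.22 = 12.2 V.
V_CE = 12.2 V > 0.2 V confirms active-region operation.

I_C ≈ 5.5 mA, V_CE ≈ 12 V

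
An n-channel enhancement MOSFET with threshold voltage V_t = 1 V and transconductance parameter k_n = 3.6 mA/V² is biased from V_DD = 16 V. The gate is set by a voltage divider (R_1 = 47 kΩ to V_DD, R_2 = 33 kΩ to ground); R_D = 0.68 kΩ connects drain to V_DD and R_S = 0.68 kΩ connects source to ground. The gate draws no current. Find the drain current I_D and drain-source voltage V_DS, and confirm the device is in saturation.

V_G = V_DD·R_2/(R_1+R_2) = 16×33/80 = 6.6 V.
Assume saturation: I_D = (k_n/2)(V_GS − V_t)² with V_GS = V_G − I_D·R_S = 6.6 − 0.68·I_D.
Substituting gives 0.832·I_D² − 14.7·I_D + 56.4 = 0, with roots I_D = 5.63 or 12 mA.
The root I_D = 12 mA gives V_GS = -1.59 V ≤ V_t, so take I_D = 5.63 mA.
Then V_GS = 2.77 V and V_DS = V_DD − I_D(R_D+R_S) = 16 − 5.63×1.36 = 8.34 V.
Saturation requires V_DS ≥ V_GS − V_t = 1.77 V; 8.34 ≥ 1.77 ✓.

I_D ≈ 5.6 mA, V_DS ≈ 8.3 V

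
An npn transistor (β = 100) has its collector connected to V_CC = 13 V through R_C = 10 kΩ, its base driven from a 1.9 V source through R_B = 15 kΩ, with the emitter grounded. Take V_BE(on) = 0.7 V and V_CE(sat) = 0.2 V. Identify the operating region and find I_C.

Assume active: I_B = (1.9 − 0.7)/15 = 0.08 mA, giving I_C = β·I_B = 8 mA.
But then V_CE = 13 − 8×10 = -67 V < V_CE(sat) = 0.2 V — impossible in the active region.
So the transistor is saturated. With V_CE = 0.2 V, I_C = (V_CC − 0.2)/R_C = 12.8/10 = 1.28 mA.
Check: β·I_B = 8 mA > I_C = 1.28 mA, confirming saturation.

saturation; I_C ≈ 1.3 mA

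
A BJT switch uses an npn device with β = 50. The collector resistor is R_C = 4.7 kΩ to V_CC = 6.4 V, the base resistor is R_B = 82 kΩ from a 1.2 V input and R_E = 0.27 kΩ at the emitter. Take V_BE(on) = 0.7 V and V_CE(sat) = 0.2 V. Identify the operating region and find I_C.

active; I_C ≈ 0.26 mA

Assume active. Base-emitter loop: I_B = (V_BB − V_BE)/(R_B + (β+1)R_E) = (1.2 − 0.7)/(82 + 51×0.27) = 0.00522 mA.
I_C = β·I_B = 50×0.00522 = 0.261 mA.
V_CE = V_CC − I_C·R_C − I_E·R_E = 6.4 − 0.261×4.7 − 0.266×0.27 = 5.1 V > V_CE(sat), so the active-region assumption holds.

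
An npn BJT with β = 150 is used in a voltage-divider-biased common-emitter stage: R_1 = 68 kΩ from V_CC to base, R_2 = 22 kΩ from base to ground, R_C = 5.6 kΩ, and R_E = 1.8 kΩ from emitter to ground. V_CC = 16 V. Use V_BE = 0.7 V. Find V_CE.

Thevenize the base divider: V_Th = V_CC·R_2/(R_1+R_2) = 16×22/90 = 3.91 V, R_Th = R_1‖R_2 = 16.6 kΩ.
Base-emitter loop: V_Th = I_B·R_Th + V_BE + (β+1)I_B·R_E, so I_B = (3.91 − 0.7) / (16.6 + 151×1.8) = 0.0111 mA.
I_C = β·I_B = 150×0.0111 = 1.67 mA, and I_E = (β+1)I_B = 1.68 mA.
V_CE = V_CC − I_C·R_C − I_E·R_E = 16 − 1.67×5.6 − 1.68×1.8 = 3.62 V.
V_CE = 3.62 V > 0.2 V confirms active-region operation.

V_CE ≈ 3.6 V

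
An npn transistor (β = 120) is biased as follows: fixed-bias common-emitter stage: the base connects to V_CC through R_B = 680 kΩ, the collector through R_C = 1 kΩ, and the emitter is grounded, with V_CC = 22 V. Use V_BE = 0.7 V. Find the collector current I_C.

Base loop: V_CC = I_B·R_B + V_BE, so I_B = (22 − 0.7)/680 kΩ = 0.0313 mA.
In the active region I_C = β·I_B = 120 × 0.0313 = 3.76 mA.
Collector loop: V_CE = V_CC − I_C·R_C = 22 − 3.76×1 = 18.2 V.
Since V_CE = 18.2 V > V_CE(sat) ≈ 0.2 V, the transistor is in the active region as assumed.

I_C ≈ 3.8 mA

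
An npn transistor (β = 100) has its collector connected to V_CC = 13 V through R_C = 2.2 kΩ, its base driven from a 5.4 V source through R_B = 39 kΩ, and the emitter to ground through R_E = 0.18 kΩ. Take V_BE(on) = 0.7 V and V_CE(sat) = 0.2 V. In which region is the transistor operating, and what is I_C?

Assume active: I_B = (5.4 − 0.7)/(39 + 101×0.18) = 0.0822 mA, I_C = β·I_B = 8.22 mA.
Then V_CE = 13 − 8.22×2.2 − 8.3×0.18 = -6.58 V < 0.2 V — the active assumption fails.
Re-solve with V_CE = 0.2 V. KCL at the emitter: V_E/R_E = (V_BB−0.7−V_E)/R_B + (V_CC−0.2−V_E)/R_C, giving V_E = 0.984 V.
I_C = (V_CC − 0.2 − V_E)/R_C = (12.8 − 0.984)/2.2 = 5.37 mA.
Check: I_B = (4.7 − 0.984)/39 = 0.0953 mA, and β·I_B = 9.53 mA > I_C, confirming saturation.

saturation; I_C ≈ 5.4 mA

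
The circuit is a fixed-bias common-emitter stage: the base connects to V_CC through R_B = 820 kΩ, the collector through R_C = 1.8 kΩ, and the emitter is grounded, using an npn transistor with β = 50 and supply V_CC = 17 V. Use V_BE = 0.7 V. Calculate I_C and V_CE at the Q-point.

Base loop: V_CC = I_B·R_B + V_BE, so I_B = (17 − 0.7)/820 kΩ = 0.0199 mA.
In the active region I_C = β·I_B = 50 × 0.0199 = 0.994 mA.
Collector loop: V_CE = V_CC − I_C·R_C = 17 − 0.994×1.8 = 15.2 V.
Since V_CE = 15.2 V > V_CE(sat) ≈ 0.2 V, the transistor is in the active region as assumed.

I_C ≈ 0.99 mA, V_CE ≈ 15 V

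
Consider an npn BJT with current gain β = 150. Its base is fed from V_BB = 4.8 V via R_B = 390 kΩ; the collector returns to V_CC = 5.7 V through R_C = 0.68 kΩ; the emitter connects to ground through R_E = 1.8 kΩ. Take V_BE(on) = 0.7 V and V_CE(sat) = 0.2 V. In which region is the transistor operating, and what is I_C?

active; I_C ≈ 0.93 mA

Assume active. Base-emitter loop: I_B = (V_BB − V_BE)/(R_B + (β+1)R_E) = (4.8 − 0.7)/(390 + 151×1.8) = 0.0062 mA.
I_C = β·I_B = 150×0.0062 = 0.929 mA.
V_CE = V_CC − I_C·R_C − I_E·R_E = 5.7 − 0.929×0.68 − 0.935×1.8 = 3.38 V > V_CE(sat), so the active-region assumption holds.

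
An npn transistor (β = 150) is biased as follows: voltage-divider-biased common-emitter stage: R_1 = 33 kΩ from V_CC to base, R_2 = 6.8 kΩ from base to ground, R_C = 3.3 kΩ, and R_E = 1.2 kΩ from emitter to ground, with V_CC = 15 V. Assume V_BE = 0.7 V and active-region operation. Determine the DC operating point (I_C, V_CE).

Thevenize the base divider: V_Th = V_CC·R_2/(R_1+R_2) = 15×6.8/39.8 = 2.56 V, R_Th = R_1‖R_2 = 5.64 kΩ.
Base-emitter loop: V_Th = I_B·R_Th + V_BE + (β+1)I_B·R_E, so I_B = (2.56 − 0.7) / (5.64 + 151×1.2) = 0.00997 mA.
I_C = β·I_B = 150×0.00997 = 1.5 mA, and I_E = (β+1)I_B = 1.51 mA.
V_CE = V_CC − I_C·R_C − I_E·R_E = 15 − 1.5×3.3 − 1.51×1.2 = 8.26 V.
V_CE = 8.26 V > 0.2 V confirms active-region operation.

I_C ≈ 1.5 mA, V_CE ≈ 8.3 V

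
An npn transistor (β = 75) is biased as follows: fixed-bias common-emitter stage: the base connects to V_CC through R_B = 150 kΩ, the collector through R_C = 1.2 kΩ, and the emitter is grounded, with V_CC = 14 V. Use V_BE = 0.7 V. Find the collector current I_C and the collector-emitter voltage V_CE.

I_C ≈ 6.7 mA, V_CE ≈ 6 V

Base loop: V_CC = I_B·R_B + V_BE, so I_B = (14 − 0.7)/150 kΩ = 0.0887 mA.
In the active region I_C = β·I_B = 75 × 0.0887 = 6.65 mA.
Collector loop: V_CE = V_CC − I_C·R_C = 14 − 6.65×1.2 = 6.02 V.
Since V_CE = 6.02 V > V_CE(sat) ≈ 0.2 V, the transistor is in the active region as assumed.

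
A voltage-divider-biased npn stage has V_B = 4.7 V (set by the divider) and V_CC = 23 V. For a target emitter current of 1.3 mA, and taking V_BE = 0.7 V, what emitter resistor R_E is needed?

V_E = V_B − V_BE = 4.7 − 0.7 = 4 V.
R_E = V_E / I_E = 4 / 1.3 = 3.08 kΩ.

R_E ≈ 3.1 kΩ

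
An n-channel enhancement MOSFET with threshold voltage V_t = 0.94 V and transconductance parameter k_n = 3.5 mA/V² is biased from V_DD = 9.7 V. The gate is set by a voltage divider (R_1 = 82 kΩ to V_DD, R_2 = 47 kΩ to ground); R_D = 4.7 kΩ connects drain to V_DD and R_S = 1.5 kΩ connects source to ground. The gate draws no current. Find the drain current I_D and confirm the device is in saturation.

V_G = V_DD·R_2/(R_1+R_2) = 9.7×47/129 = 3.53 V.
Assume saturation: I_D = (k_n/2)(V_GS − V_t)² with V_GS = V_G − I_D·R_S = 3.53 − 1.5·I_D.
Substituting gives 3.94·I_D² − 14.6·I_D + 11.8 = 0, with roots I_D = 1.18 or 2.53 mA.
The root I_D = 2.53 mA gives V_GS = -0.263 V ≤ V_t, so take I_D = 1.18 mA.
Then V_GS = 1.76 V and V_DS = V_DD − I_D(R_D+R_S) = 9.7 − 1.18×6.2 = 2.37 V.
Saturation requires V_DS ≥ V_GS − V_t = 0.822 V; 2.37 ≥ 0.822 ✓.

I_D ≈ 1.2 mA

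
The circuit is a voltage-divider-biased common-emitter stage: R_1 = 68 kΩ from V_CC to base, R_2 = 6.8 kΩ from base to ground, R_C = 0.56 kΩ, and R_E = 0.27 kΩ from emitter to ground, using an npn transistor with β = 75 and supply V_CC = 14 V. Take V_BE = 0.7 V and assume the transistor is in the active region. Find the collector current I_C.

I_C ≈ 1.6 mA

Thevenize the base divider: V_Th = V_CC·R_2/(R_1+R_2) = 14×6.8/74.8 = 1.27 V, R_Th = R_1‖R_2 = 6.18 kΩ.
Base-emitter loop: V_Th = I_B·R_Th + V_BE + (β+1)I_B·R_E, so I_B = (1.27 − 0.7) / (6.18 + 76×0.27) = 0.0214 mA.
I_C = β·I_B = 75×0.0214 = 1.61 mA, and I_E = (β+1)I_B = 1.63 mA.
V_CE = V_CC − I_C·R_C − I_E·R_E = 14 − 1.61×0.56 − 1.63×0.27 = 12.7 V.
V_CE = 12.7 V > 0.2 V confirms active-region operation.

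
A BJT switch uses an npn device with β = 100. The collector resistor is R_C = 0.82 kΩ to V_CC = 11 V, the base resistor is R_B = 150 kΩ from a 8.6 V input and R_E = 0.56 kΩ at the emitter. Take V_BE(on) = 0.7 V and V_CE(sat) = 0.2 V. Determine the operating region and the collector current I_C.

active; I_C ≈ 3.8 mA

Assume active. Base-emitter loop: I_B = (V_BB − V_BE)/(R_B + (β+1)R_E) = (8.6 − 0.7)/(150 + 101×0.56) = 0.0382 mA.
I_C = β·I_B = 100×0.0382 = 3.82 mA.
V_CE = V_CC − I_C·R_C − I_E·R_E = 11 − 3.82×0.82 − 3.86×0.56 = 5.7 V > V_CE(sat), so the active-region assumption holds.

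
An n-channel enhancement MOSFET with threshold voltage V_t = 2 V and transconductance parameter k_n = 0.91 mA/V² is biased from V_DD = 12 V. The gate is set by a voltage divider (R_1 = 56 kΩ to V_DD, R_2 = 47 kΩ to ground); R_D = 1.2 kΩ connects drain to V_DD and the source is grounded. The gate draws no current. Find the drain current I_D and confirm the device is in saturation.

I_D ≈ 5.5 mA

V_G = V_DD·R_2/(R_1+R_2) = 12×47/103 = 5.48 V. With the source grounded, V_GS = V_G = 5.48 V.
Assume saturation: I_D = (k_n/2)(V_GS − V_t)² = (0.91/2)×(5.48 − 2)² = 0.455×3.48² = 5.5 mA.
V_DS = V_DD − I_D·R_D = 12 − 5.5×1.2 = 5.4 V.
Saturation requires V_DS ≥ V_GS − V_t = 3.48 V; 5.4 ≥ 3.48 ✓.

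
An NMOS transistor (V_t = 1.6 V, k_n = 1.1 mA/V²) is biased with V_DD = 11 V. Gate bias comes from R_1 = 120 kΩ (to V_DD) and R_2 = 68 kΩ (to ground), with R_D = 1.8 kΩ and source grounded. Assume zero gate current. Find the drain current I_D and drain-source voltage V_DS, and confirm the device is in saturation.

V_G = V_DD·R_2/(R_1+R_2) = 11×68/188 = 3.98 V. With the source grounded, V_GS = V_G = 3.98 V.
Assume saturation: I_D = (k_n/2)(V_GS − V_t)² = (1.1/2)×(3.98 − 1.6)² = 0.55×2.38² = 3.11 mA.
V_DS = V_DD − I_D·R_D = 11 − 3.11×1.8 = 5.4 V.
Saturation requires V_DS ≥ V_GS − V_t = 2.38 V; 5.4 ≥ 2.38 ✓.

I_D ≈ 3.1 mA, V_DS ≈ 5.4 V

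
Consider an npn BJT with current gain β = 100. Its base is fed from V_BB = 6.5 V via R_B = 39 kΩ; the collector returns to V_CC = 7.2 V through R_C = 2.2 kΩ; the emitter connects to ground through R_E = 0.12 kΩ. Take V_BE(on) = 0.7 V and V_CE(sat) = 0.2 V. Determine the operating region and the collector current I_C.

saturation; I_C ≈ 3 mA

Assume active: I_B = (6.5 − 0.7)/(39 + 101×0.12) = 0.113 mA, I_C = β·I_B = 11.3 mA.
Then V_CE = 7.2 − 11.3×2.2 − 11.5×0.12 = -19.1 V < 0.2 V — the active assumption fails.
Re-solve with V_CE = 0.2 V. KCL at the emitter: V_E/R_E = (V_BB−0.7−V_E)/R_B + (V_CC−0.2−V_E)/R_C, giving V_E = 0.378 V.
I_C = (V_CC − 0.2 − V_E)/R_C = (7 − 0.378)/2.2 = 3.01 mA.
Check: I_B = (5.8 − 0.378)/39 = 0.139 mA, and β·I_B = 13.9 mA > I_C, confirming saturation.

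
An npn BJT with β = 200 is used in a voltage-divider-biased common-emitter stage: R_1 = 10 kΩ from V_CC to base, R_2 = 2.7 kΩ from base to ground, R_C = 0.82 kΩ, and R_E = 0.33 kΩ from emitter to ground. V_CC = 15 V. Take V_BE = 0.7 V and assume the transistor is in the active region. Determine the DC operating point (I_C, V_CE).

I_C ≈ 7.3 mA, V_CE ≈ 6.6 V

Thevenize the base divider: V_Th = V_CC·R_2/(R_1+R_2) = 15×2.7/12.7 = 3.19 V, R_Th = R_1‖R_2 = 2.13 kΩ.
Base-emitter loop: V_Th = I_B·R_Th + V_BE + (β+1)I_B·R_E, so I_B = (3.19 − 0.7) / (2.13 + 201×0.33) = 0.0364 mA.
I_C = β·I_B = 200×0.0364 = 7.27 mA, and I_E = (β+1)I_B = 7.31 mA.
V_CE = V_CC − I_C·R_C − I_E·R_E = 15 − 7.27×0.82 − 7.31×0.33 = 6.63 V.
V_CE = 6.63 V > 0.2 V confirms active-region operation.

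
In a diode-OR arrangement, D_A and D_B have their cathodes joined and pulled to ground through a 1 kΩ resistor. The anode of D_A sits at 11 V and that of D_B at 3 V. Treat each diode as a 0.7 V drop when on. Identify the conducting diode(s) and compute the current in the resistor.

Only D_A conducts; I_R ≈ 10 mA

Assume both conduct. Then node N would need to be at both 11−0.7 = 10.3 V and 3−0.7 = 2.3 V, which is impossible.
Assume only D_A conducts: V_N = 11 − 0.7 = 10.3 V, so I_R = 10.3/1 = 10.3 mA.
Check D_B: its anode-to-cathode voltage is 3 − 10.3 = -7.3 V < 0.7 V, so it is off. The assumption is consistent.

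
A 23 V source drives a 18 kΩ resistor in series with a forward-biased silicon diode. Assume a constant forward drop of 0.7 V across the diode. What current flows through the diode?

KVL around the loop: 23 = V_D + I·R = 0.7 + I × 18 kΩ.
So I = (23 − 0.7) / 18 kΩ = 22.3 / 18 = 1.24 mA.

I ≈ 1.2 mA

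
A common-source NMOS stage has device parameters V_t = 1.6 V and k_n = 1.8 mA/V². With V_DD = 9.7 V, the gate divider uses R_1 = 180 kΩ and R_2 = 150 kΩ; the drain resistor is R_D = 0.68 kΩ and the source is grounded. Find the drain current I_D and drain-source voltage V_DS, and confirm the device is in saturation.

I_D ≈ 7.1 mA, V_DS ≈ 4.9 V

V_G = V_DD·R_2/(R_1+R_2) = 9.7×150/330 = 4.41 V. With the source grounded, V_GS = V_G = 4.41 V.
Assume saturation: I_D = (k_n/2)(V_GS − V_t)² = (1.8/2)×(4.41 − 1.6)² = 0.9×2.81² = 7.1 mA.
V_DS = V_DD − I_D·R_D = 9.7 − 7.1×0.68 = 4.87 V.
Saturation requires V_DS ≥ V_GS − V_t = 2.81 V; 4.87 ≥ 2.81 ✓.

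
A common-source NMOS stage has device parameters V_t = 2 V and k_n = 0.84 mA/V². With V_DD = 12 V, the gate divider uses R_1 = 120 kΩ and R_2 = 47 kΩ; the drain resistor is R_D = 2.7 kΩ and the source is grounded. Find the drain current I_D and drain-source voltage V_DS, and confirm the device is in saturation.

V_G = V_DD·R_2/(R_1+R_2) = 12×47/167 = 3.38 V. With the source grounded, V_GS = V_G = 3.38 V.
Assume saturation: I_D = (k_n/2)(V_GS − V_t)² = (0.84/2)×(3.38 − 2)² = 0.42×1.38² = 0.797 mA.
V_DS = V_DD − I_D·R_D = 12 − 0.797×2.7 = 9.85 V.
Saturation requires V_DS ≥ V_GS − V_t = 1.38 V; 9.85 ≥ 1.38 ✓.

I_D ≈ 0.8 mA, V_DS ≈ 9.8 V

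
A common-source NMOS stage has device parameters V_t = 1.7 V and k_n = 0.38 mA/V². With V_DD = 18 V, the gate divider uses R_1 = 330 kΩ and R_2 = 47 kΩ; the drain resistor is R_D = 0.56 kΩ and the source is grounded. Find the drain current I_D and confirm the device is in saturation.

I_D ≈ 0.056 mA

V_G = V_DD·R_2/(R_1+R_2) = 18×47/377 = 2.24 V. With the source grounded, V_GS = V_G = 2.24 V.
Assume saturation: I_D = (k_n/2)(V_GS − V_t)² = (0.38/2)×(2.24 − 1.7)² = 0.19×0.544² = 0.0562 mA.
V_DS = V_DD − I_D·R_D = 18 − 0.0562×0.56 = 18 V.
Saturation requires V_DS ≥ V_GS − V_t = 0.544 V; 18 ≥ 0.544 ✓.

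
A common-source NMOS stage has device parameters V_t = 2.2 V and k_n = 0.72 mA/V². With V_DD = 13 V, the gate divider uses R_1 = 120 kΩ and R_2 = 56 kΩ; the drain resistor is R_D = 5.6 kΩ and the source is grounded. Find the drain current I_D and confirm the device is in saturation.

I_D ≈ 1.3 mA

V_G = V_DD·R_2/(R_1+R_2) = 13×56/176 = 4.14 V. With the source grounded, V_GS = V_G = 4.14 V.
Assume saturation: I_D = (k_n/2)(V_GS − V_t)² = (0.72/2)×(4.14 − 2.2)² = 0.36×1.94² = 1.35 mA.
V_DS = V_DD − I_D·R_D = 13 − 1.35×5.6 = 5.44 V.
Saturation requires V_DS ≥ V_GS − V_t = 1.94 V; 5.44 ≥ 1.94 ✓.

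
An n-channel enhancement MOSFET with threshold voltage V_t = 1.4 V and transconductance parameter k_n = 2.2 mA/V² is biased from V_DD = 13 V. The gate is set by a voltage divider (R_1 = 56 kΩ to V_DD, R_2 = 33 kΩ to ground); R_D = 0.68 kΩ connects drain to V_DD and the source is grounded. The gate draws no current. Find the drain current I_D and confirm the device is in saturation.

V_G = V_DD·R_2/(R_1+R_2) = 13×33/89 = 4.82 V. With the source grounded, V_GS = V_G = 4.82 V.
Assume saturation: I_D = (k_n/2)(V_GS − V_t)² = (2.2/2)×(4.82 − 1.4)² = 1.1×3.42² = 12.9 mA.
V_DS = V_DD − I_D·R_D = 13 − 12.9×0.68 = 4.25 V.
Saturation requires V_DS ≥ V_GS − V_t = 3.42 V; 4.25 ≥ 3.42 ✓.

I_D ≈ 13 mA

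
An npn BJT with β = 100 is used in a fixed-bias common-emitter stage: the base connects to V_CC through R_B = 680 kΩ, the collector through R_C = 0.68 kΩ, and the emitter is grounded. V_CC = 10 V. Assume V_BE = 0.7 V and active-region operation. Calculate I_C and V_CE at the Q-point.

I_C ≈ 1.4 mA, V_CE ≈ 9.1 V

Base loop: V_CC = I_B·R_B + V_BE, so I_B = (10 − 0.7)/680 kΩ = 0.0137 mA.
In the active region I_C = β·I_B = 100 × 0.0137 = 1.37 mA.
Collector loop: V_CE = V_CC − I_C·R_C = 10 − 1.37×0.68 = 9.07 V.
Since V_CE = 9.07 V > V_CE(sat) ≈ 0.2 V, the transistor is in the active region as assumed.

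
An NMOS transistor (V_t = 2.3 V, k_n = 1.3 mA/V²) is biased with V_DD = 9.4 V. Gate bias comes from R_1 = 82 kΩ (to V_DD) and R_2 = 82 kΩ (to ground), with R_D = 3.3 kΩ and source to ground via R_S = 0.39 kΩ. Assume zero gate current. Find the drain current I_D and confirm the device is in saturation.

I_D ≈ 1.8 mA

V_G = V_DD·R_2/(R_1+R_2) = 9.4×82/164 = 4.7 V.
Assume saturation: I_D = (k_n/2)(V_GS − V_t)² with V_GS = V_G − I_D·R_S = 4.7 − 0.39·I_D.
Substituting gives 0.0989·I_D² − 2.22·I_D + 3.74 = 0, with roots I_D = 1.84 or 20.6 mA.
The root I_D = 20.6 mA gives V_GS = -3.33 V ≤ V_t, so take I_D = 1.84 mA.
Then V_GS = 3.98 V and V_DS = V_DD − I_D(R_D+R_S) = 9.4 − 1.84×3.69 = 2.61 V.
Saturation requires V_DS ≥ V_GS − V_t = 1.68 V; 2.61 ≥ 1.68 ✓.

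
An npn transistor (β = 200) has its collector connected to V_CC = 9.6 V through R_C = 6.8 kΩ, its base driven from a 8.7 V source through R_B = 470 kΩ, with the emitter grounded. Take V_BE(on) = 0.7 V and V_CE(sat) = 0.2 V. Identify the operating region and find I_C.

saturation; I_C ≈ 1.4 mA

Assume active: I_B = (8.7 − 0.7)/470 = 0.017 mA, giving I_C = β·I_B = 3.4 mA.
But then V_CE = 9.6 − 3.4×6.8 = -13.5 V < V_CE(sat) = 0.2 V — impossible in the active region.
So the transistor is saturated. With V_CE = 0.2 V, I_C = (V_CC − 0.2)/R_C = 9.4/6.8 = 1.38 mA.
Check: β·I_B = 3.4 mA > I_C = 1.38 mA, confirming saturation.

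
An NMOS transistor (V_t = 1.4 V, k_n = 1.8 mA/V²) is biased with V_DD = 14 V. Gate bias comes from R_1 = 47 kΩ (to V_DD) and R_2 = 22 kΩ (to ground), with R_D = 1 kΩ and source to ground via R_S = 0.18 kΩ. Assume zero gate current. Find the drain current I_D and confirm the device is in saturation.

I_D ≈ 4.5 mA

V_G = V_DD·R_2/(R_1+R_2) = 14×22/69 = 4.46 V.
Assume saturation: I_D = (k_n/2)(V_GS − V_t)² with V_GS = V_G − I_D·R_S = 4.46 − 0.18·I_D.
Substituting gives 0.0292·I_D² − 1.99·I_D + 8.45 = 0, with roots I_D = 4.54 or 63.8 mA.
The root I_D = 63.8 mA gives V_GS = -7.02 V ≤ V_t, so take I_D = 4.54 mA.
Then V_GS = 3.65 V and V_DS = V_DD − I_D(R_D+R_S) = 14 − 4.54×1.18 = 8.64 V.
Saturation requires V_DS ≥ V_GS − V_t = 2.25 V; 8.64 ≥ 2.25 ✓.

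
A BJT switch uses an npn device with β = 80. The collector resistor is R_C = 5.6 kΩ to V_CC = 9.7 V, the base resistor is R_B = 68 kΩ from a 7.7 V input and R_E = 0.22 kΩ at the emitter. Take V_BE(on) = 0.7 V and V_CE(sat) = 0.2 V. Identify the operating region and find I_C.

saturation; I_C ≈ 1.6 mA

Assume active: I_B = (7.7 − 0.7)/(68 + 81×0.22) = 0.0816 mA, I_C = β·I_B = 6.53 mA.
Then V_CE = 9.7 − 6.53×5.6 − 6.61×0.22 = -28.3 V < 0.2 V — the active assumption fails.
Re-solve with V_CE = 0.2 V. KCL at the emitter: V_E/R_E = (V_BB−0.7−V_E)/R_B + (V_CC−0.2−V_E)/R_C, giving V_E = 0.38 V.
I_C = (V_CC − 0.2 − V_E)/R_C = (9.5 − 0.38)/5.6 = 1.63 mA.
Check: I_B = (7 − 0.38)/68 = 0.0974 mA, and β·I_B = 7.79 mA > I_C, confirming saturation.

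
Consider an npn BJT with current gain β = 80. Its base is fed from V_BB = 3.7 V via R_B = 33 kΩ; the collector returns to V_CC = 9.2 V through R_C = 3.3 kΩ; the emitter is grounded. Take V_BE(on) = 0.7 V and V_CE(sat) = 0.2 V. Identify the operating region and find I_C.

Assume active: I_B = (3.7 − 0.7)/33 = 0.0909 mA, giving I_C = β·I_B = 7.27 mA.
But then V_CE = 9.2 − 7.27×3.3 = -14.8 V < V_CE(sat) = 0.2 V — impossible in the active region.
So the transistor is saturated. With V_CE = 0.2 V, I_C = (V_CC − 0.2)/R_C = 9/3.3 = 2.73 mA.
Check: β·I_B = 7.27 mA > I_C = 2.73 mA, confirming saturation.

saturation; I_C ≈ 2.7 mA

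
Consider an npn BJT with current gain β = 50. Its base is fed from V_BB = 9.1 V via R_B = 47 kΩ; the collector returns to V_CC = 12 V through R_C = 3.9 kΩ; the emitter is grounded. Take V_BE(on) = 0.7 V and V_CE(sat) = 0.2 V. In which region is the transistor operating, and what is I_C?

Assume active: I_B = (9.1 − 0.7)/47 = 0.179 mA, giving I_C = β·I_B = 8.94 mA.
But then V_CE = 12 − 8.94×3.9 = -22.9 V < V_CE(sat) = 0.2 V — impossible in the active region.
So the transistor is saturated. With V_CE = 0.2 V, I_C = (V_CC − 0.2)/R_C = 11.8/3.9 = 3.03 mA.
Check: β·I_B = 8.94 mA > I_C = 3.03 mA, confirming saturation.

saturation; I_C ≈ 3 mA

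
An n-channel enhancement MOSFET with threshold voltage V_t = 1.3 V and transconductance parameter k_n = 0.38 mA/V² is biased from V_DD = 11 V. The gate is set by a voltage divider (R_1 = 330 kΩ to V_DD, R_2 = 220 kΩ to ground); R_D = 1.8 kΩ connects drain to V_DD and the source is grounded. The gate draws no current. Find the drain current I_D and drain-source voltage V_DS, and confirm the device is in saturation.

V_G = V_DD·R_2/(R_1+R_2) = 11×220/550 = 4.4 V. With the source grounded, V_GS = V_G = 4.4 V.
Assume saturation: I_D = (k_n/2)(V_GS − V_t)² = (0.38/2)×(4.4 − 1.3)² = 0.19×3.1² = 1.83 mA.
V_DS = V_DD − I_D·R_D = 11 − 1.83×1.8 = 7.71 V.
Saturation requires V_DS ≥ V_GS − V_t = 3.1 V; 7.71 ≥ 3.1 ✓.

I_D ≈ 1.8 mA, V_DS ≈ 7.7 V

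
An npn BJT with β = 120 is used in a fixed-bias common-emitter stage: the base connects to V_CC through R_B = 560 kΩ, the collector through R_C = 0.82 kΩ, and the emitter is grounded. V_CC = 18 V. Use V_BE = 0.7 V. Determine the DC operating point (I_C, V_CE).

Base loop: V_CC = I_B·R_B + V_BE, so I_B = (18 − 0.7)/560 kΩ = 0.0309 mA.
In the active region I_C = β·I_B = 120 × 0.0309 = 3.71 mA.
Collector loop: V_CE = V_CC − I_C·R_C = 18 − 3.71×0.82 = 15 V.
Since V_CE = 15 V > V_CE(sat) ≈ 0.2 V, the transistor is in the active region as assumed.

I_C ≈ 3.7 mA, V_CE ≈ 15 V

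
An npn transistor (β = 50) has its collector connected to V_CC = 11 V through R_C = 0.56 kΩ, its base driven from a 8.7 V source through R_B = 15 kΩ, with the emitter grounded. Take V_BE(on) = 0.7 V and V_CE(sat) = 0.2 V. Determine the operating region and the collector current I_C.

Assume active: I_B = (8.7 − 0.7)/15 = 0.533 mA, giving I_C = β·I_B = 26.7 mA.
But then V_CE = 11 − 26.7×0.56 = -3.93 V < V_CE(sat) = 0.2 V — impossible in the active region.
So the transistor is saturated. With V_CE = 0.2 V, I_C = (V_CC − 0.2)/R_C = 10.8/0.56 = 19.3 mA.
Check: β·I_B = 26.7 mA > I_C = 19.3 mA, confirming saturation.

saturation; I_C ≈ 19 mA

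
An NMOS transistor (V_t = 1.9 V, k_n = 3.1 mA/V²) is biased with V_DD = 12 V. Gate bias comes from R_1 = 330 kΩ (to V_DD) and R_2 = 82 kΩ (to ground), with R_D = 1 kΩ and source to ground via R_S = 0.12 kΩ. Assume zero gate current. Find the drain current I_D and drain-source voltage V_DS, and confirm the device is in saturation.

V_G = V_DD·R_2/(R_1+R_2) = 12×82/412 = 2.39 V.
Assume saturation: I_D = (k_n/2)(V_GS − V_t)² with V_GS = V_G − I_D·R_S = 2.39 − 0.12·I_D.
Substituting gives 0.0223·I_D² − 1.18·I_D + 0.37 = 0, with roots I_D = 0.315 or 52.6 mA.
The root I_D = 52.6 mA gives V_GS = -3.93 V ≤ V_t, so take I_D = 0.315 mA.
Then V_GS = 2.35 V and V_DS = V_DD − I_D(R_D+R_S) = 12 − 0.315×1.12 = 11.6 V.
Saturation requires V_DS ≥ V_GS − V_t = 0.451 V; 11.6 ≥ 0.451 ✓.

I_D ≈ 0.31 mA, V_DS ≈ 12 V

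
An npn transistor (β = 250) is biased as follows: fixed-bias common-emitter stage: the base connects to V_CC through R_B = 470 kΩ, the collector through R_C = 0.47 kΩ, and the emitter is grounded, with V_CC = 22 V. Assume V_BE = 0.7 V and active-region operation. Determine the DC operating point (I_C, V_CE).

I_C ≈ 11 mA, V_CE ≈ 17 V

Base loop: V_CC = I_B·R_B + V_BE, so I_B = (22 − 0.7)/470 kΩ = 0.0453 mA.
In the active region I_C = β·I_B = 250 × 0.0453 = 11.3 mA.
Collector loop: V_CE = V_CC − I_C·R_C = 22 − 11.3×0.47 = 16.7 V.
Since V_CE = 16.7 V > V_CE(sat) ≈ 0.2 V, the transistor is in the active region as assumed.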